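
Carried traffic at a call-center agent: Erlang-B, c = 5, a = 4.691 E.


B(5,4.691) = 0.259295 (Erlang-B)
Carried load = a(1 − B) = 4.691·(1 − 0.259295) = 4.691·0.740705 = 3.4746 E

Final: 3.4746 Erlangs


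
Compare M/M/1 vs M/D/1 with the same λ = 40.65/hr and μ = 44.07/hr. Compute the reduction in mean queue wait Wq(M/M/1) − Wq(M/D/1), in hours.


ρ = 40.65/44.07 = 0.9224
Wq(M/M/1) = ρ/(μ−λ) = 0.9224/3.42 = 0.26971 hr
Wq(M/D/1) = ρ/(2(μ−λ)) = 0.13485 hr
Savings = 0.26971 − 0.13485 = 0.13485 hr

Final: 0.13485 hr


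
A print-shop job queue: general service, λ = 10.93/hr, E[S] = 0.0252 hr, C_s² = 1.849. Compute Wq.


ρ = λ·E[S] = 10.93·0.0252 = 0.2754
E[S²] = E[S]²(1+C_s²) = 0.0252²·(1+1.849) = 0.001809
Wq = λ·E[S²]/(2(1−ρ)) = 10.93·0.001809/(2·0.7246) = 0.01365 hr

Final: 0.01365 hr


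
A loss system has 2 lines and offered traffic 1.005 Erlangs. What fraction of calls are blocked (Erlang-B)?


B(c,a) = (a^c/c!) / Σ_{k=0}^{c} a^k/k!
a^2/2! = 0.505012
Σ terms (k=0..2): 1.00000 + 1.00500 + 0.50501 = 2.510012
B = 0.505012/2.510012 = 0.201199

Final: 0.201199


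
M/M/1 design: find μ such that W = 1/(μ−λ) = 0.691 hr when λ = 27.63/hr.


W = 1/(μ−λ) ⇒ μ − λ = 1/W = 1/0.691 = 1.4472
μ = λ + 1/W = 27.63 + 1.4472 = 29.0772 per hr

Final: 29.0772 /hr


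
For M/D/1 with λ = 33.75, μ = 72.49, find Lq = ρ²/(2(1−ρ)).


ρ = 33.75/72.49 = 0.4656
M/D/1: Lq = ρ²/(2(1−ρ)) = 0.2168/(2·0.5344) = 0.20281

Final: 0.20281


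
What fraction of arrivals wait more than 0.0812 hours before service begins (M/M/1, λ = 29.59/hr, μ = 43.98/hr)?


ρ = 29.59/43.98 = 0.6728
P(Wq > t) = ρ·e^{−(μ−λ)t} = 0.6728·e^{−1.1685}
= 0.6728·0.310843 = 0.209137

Final: 0.209137


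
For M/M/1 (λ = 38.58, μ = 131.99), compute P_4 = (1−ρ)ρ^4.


ρ = 38.58/131.99 = 0.2923
P_n = (1−ρ)·ρ^n = (1 − 0.2923)·0.2923^4 = 0.7077·0.007299 = 0.005166

Final: 0.005166


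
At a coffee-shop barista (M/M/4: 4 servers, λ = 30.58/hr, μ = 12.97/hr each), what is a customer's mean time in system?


a = 2.3577; ρ = 0.5894; P₀ = 0.087276
Lq = P₀·a^c·ρ/(c!(1−ρ)²) = 0.39296
Wq = Lq/λ = 0.39296/30.58 = 0.01285 hr
W = Wq + 1/μ = 0.01285 + 0.07710 = 0.08995 hr

Final: 0.08995 hr


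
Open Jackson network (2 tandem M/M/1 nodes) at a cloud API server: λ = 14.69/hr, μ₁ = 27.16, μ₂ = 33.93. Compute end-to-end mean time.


Each node sees arrival rate λ = 14.69/hr (tandem ⇒ throughput preserved).
W₁ = 1/(μ₁−λ) = 1/(27.16−14.69) = 0.08019 hr
W₂ = 1/(μ₂−λ) = 1/(33.93−14.69) = 0.05198 hr
W_total = W₁ + W₂ = 0.08019 + 0.05198 = 0.13217 hr

Final: 0.13217 hr


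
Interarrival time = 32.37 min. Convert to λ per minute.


λ = 1/(interarrival time) in consistent units.
1 minute = 1 min, so λ = 1/32.37 = 0.03089 per minute

Final: 0.03089 /min


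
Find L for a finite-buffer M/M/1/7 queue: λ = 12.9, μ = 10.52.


ρ = 12.9/10.52 = 1.2262
L = ρ[1 − (K+1)ρ^K + Kρ^(K+1)] / [(1−ρ)(1−ρ^(K+1))]
Numerator: 1.2262·(1 − 8·4.168865 + 7·5.112011) = 4.209862
Denominator: (-0.2262)·(-4.112011) = 0.930284
L = 4.209862/0.930284 = 4.5254

Final: 4.5254


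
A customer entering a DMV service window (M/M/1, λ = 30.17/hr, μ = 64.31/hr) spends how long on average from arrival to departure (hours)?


W = 1/(μ−λ) = 1/(64.31 − 30.17) = 1/34.14 = 0.02929 hr

Final: 0.02929 hr


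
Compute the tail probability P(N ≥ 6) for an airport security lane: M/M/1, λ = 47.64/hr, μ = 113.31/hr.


ρ = 47.64/113.31 = 0.4204
P(N ≥ n) = ρ^n = 0.4204^6 = 0.005524

Final: 0.005524


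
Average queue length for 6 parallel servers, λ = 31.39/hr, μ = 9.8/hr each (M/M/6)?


a = λ/μ = 3.2031; ρ = a/6 = 0.5338
P₀ = 0.039647
Lq = P₀·a^c·ρ / (c!·(1−ρ)²) = 0.039647·1079.91964·0.5338/(720·0.21730)
= 0.14609

Final: 0.14609


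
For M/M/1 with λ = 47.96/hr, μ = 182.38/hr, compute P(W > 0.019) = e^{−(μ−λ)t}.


W ~ Exponential(μ−λ) for M/M/1.
μ − λ = 182.38 − 47.96 = 134.4200
P(W > t) = e^{−(μ−λ)t} = e^{−2.5540} = 0.077772

Final: 0.077772


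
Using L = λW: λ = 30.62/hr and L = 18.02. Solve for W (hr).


W = L/λ = 18.02/30.62 = 0.5885 hr

Final: 0.5885 hr


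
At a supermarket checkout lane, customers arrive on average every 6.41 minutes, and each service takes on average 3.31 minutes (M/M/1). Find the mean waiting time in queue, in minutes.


λ = 60/6.41 = 9.3604 /hr
μ = 60/3.31 = 18.1269 /hr
ρ = λ/μ = 9.3604/18.1269 = 0.5164
Wq = ρ/(μ−λ) = 0.5164/(18.1269−9.3604) = 0.05890 hr
In minutes: 0.05890·60 = 3.534 min

Final: 3.534 min


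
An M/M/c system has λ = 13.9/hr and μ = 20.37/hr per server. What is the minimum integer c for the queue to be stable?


Stability requires cμ > λ ⇔ c > λ/μ.
λ/μ = 13.9/20.37 = 0.6824
Minimum integer c = ⌊0.6824⌋ + 1 = 1
Check: 1·20.37 = 20.37 > 13.9, while 0·20.37 = 0.00 ≤ 13.9

Final: 1 servers


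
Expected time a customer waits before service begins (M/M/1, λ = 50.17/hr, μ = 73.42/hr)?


ρ = 50.17/73.42 = 0.6833
Wq = ρ/(μ−λ) = 0.6833/(73.42 − 50.17) = 0.6833/23.25 = 0.02939 hr

Final: 0.02939 hr


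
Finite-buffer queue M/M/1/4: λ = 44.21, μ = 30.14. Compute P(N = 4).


ρ = λ/μ = 44.21/30.14 = 1.4668
P_K = (1−ρ)ρ^K/(1−ρ^(K+1)) = (-0.4668·4.629233)/(1 − 6.790259)
= -2.161026/-5.790259 = 0.373217

Final: 0.373217


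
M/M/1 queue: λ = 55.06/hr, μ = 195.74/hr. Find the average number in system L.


ρ = λ/μ = 55.06/195.74 = 0.2813
L = ρ/(1−ρ) = 0.2813/(1 − 0.2813) = 0.2813/0.7187 = 0.3914

Final: 0.3914


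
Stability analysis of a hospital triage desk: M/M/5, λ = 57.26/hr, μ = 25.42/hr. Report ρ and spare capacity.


Total capacity cμ = 5·25.42 = 127.10/hr
ρ = λ/(cμ) = 57.26/127.10 = 0.4505
Stable ⇔ ρ < 1: YES
Spare capacity = cμ − λ = 127.10 − 57.26 = 69.84/hr

Final: ρ = 0.4505; stable; margin = 69.84/hr


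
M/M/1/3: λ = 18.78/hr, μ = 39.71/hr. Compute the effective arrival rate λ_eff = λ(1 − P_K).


ρ = 0.4729; P_K = (1−ρ)ρ^3/(1−ρ^4) = 0.058687
λ_eff = λ(1 − P_K) = 18.78·(1 − 0.058687) = 18.78·0.941313 = 17.6779 /hr

Final: 17.6779 /hr


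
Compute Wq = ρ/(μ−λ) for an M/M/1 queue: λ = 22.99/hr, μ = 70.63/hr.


ρ = 22.99/70.63 = 0.3255
Wq = ρ/(μ−λ) = 0.3255/(70.63 − 22.99) = 0.3255/47.64 = 0.006832 hr

Final: 0.006832 hr


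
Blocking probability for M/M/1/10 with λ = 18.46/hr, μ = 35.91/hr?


ρ = λ/μ = 18.46/35.91 = 0.5141
P_K = (1−ρ)ρ^K/(1−ρ^(K+1)) = (0.4859·0.001289)/(1 − 0.0006625)
= 0.0006262/0.999338 = 0.0006267

Final: 0.0006267


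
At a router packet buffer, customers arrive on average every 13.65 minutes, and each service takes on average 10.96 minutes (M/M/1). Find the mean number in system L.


λ = 60/13.65 = 4.3956 /hr
μ = 60/10.96 = 5.4745 /hr
ρ = λ/μ = 4.3956/5.4745 = 0.8029
L = ρ/(1−ρ) = 0.8029/0.1971 = 4.0743

Final: 4.0743


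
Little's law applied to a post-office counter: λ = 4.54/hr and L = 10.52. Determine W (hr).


W = L/λ = 10.52/4.54 = 2.3172 hr

Final: 2.3172 hr


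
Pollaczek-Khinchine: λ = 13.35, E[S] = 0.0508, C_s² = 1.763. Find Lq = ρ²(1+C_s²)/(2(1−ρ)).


ρ = λ·E[S] = 13.35·0.0508 = 0.6782
Lq = ρ²(1+C_s²)/(2(1−ρ)) = 0.4599·(1+1.763)/(2·0.3218)
= 0.4599·2.7630/0.6436 = 1.97437

Final: 1.97437


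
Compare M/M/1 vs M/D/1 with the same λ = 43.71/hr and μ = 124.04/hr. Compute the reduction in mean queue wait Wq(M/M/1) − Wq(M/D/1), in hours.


ρ = 43.71/124.04 = 0.3524
Wq(M/M/1) = ρ/(μ−λ) = 0.3524/80.33 = 0.004387 hr
Wq(M/D/1) = ρ/(2(μ−λ)) = 0.002193 hr
Savings = 0.004387 − 0.002193 = 0.002193 hr

Final: 0.002193 hr


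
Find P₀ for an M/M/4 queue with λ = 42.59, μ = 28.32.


a = λ/μ = 42.59/28.32 = 1.5039; ρ = a/c = 0.3760
Σ_{k=0}^{3} a^k/k! (terms k=0..3) = 1.00000 + 1.50388 + 1.13083 + 0.56688 = 4.20160
Tail: a^4/(4!(1−ρ)) = 5.11514/(24·0.6240) = 0.34154
P₀ = 1/(4.20160 + 0.34154) = 1/4.54314 = 0.220112

Final: 0.220112


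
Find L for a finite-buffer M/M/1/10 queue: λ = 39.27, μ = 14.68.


ρ = 39.27/14.68 = 2.6751
L = ρ[1 − (K+1)ρ^K + Kρ^(K+1)] / [(1−ρ)(1−ρ^(K+1))]
Numerator: 2.6751·(1 − 11·18764.995167 + 10·50197.640342) = 790649.705035
Denominator: (-1.6751)·(-50196.640342) = 84082.791963
L = 790649.705035/84082.791963 = 9.4032

Final: 9.4032


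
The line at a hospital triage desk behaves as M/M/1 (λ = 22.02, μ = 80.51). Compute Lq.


ρ = 22.02/80.51 = 0.2735
Lq = ρ²/(1−ρ) = 0.07481/0.7265 = 0.1030

Final: 0.1030


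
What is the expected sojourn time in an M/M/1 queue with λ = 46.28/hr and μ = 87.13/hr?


W = 1/(μ−λ) = 1/(87.13 − 46.28) = 1/40.85 = 0.02448 hr

Final: 0.02448 hr


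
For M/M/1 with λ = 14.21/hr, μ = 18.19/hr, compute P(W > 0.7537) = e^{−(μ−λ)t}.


W ~ Exponential(μ−λ) for M/M/1.
μ − λ = 18.19 − 14.21 = 3.9800
P(W > t) = e^{−(μ−λ)t} = e^{−2.9997} = 0.049801

Final: 0.049801


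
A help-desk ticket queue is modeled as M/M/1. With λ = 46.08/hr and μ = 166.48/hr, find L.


ρ = λ/μ = 46.08/166.48 = 0.2768
L = ρ/(1−ρ) = 0.2768/(1 − 0.2768) = 0.2768/0.7232 = 0.3827

Final: 0.3827


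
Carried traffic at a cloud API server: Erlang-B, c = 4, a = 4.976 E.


B(4,4.976) = 0.396442 (Erlang-B)
Carried load = a(1 − B) = 4.976·(1 − 0.396442) = 4.976·0.603558 = 3.0033 E

Final: 3.0033 Erlangs


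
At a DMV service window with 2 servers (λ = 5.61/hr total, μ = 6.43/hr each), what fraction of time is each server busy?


ρ = λ/(cμ) = 5.61/(2·6.43) = 5.61/12.86 = 0.4362

Final: 0.4362


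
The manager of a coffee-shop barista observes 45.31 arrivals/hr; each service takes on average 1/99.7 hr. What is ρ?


ρ = λ/μ = 45.31/99.7 = 0.4545

Final: 0.4545


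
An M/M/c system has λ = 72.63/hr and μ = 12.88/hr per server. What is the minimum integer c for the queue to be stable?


Stability requires cμ > λ ⇔ c > λ/μ.
λ/μ = 72.63/12.88 = 5.6390
Minimum integer c = ⌊5.6390⌋ + 1 = 6
Check: 6·12.88 = 77.28 > 72.63, while 5·12.88 = 64.40 ≤ 72.63

Final: 6 servers


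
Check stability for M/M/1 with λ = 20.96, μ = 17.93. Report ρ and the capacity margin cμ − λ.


Total capacity cμ = 1·17.93 = 17.93/hr
ρ = λ/(cμ) = 20.96/17.93 = 1.1690
Stable ⇔ ρ < 1: NO
Spare capacity = cμ − λ = 17.93 − 20.96 = -3.03/hr

Final: ρ = 1.1690; unstable; margin = -3.03/hr


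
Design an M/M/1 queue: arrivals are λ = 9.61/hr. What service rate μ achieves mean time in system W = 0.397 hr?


W = 1/(μ−λ) ⇒ μ − λ = 1/W = 1/0.397 = 2.5189
μ = λ + 1/W = 9.61 + 2.5189 = 12.1289 per hr

Final: 12.1289 /hr


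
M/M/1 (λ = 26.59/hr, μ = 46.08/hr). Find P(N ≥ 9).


ρ = 26.59/46.08 = 0.5770
P(N ≥ n) = ρ^n = 0.5770^9 = 0.007093

Final: 0.007093


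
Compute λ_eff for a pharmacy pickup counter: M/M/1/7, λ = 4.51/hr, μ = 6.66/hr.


ρ = 0.6772; P_K = (1−ρ)ρ^7/(1−ρ^8) = 0.022056
λ_eff = λ(1 − P_K) = 4.51·(1 − 0.022056) = 4.51·0.977944 = 4.4105 /hr

Final: 4.4105 /hr


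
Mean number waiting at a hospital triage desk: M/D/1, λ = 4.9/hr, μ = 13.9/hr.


ρ = 4.9/13.9 = 0.3525
M/D/1: Lq = ρ²/(2(1−ρ)) = 0.1243/(2·0.6475) = 0.09596

Final: 0.09596


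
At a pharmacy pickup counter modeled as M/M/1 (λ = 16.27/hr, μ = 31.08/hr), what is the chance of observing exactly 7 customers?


ρ = 16.27/31.08 = 0.5235
P_n = (1−ρ)·ρ^n = (1 − 0.5235)·0.5235^7 = 0.4765·0.010773 = 0.005134

Final: 0.005134


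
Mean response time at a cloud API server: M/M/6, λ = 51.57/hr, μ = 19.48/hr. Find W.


a = 2.6473; ρ = 0.4412; P₀ = 0.070277
Lq = P₀·a^c·ρ/(c!(1−ρ)²) = 0.04748
Wq = Lq/λ = 0.04748/51.57 = 0.0009207 hr
W = Wq + 1/μ = 0.0009207 + 0.05133 = 0.05226 hr

Final: 0.05226 hr


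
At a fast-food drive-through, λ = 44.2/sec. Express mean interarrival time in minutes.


Mean interarrival time = 1/λ = 1/44.2 second = 0.02262 second
In minutes: 0.02262 × 0.0166667 = 0.0003771 min

Final: 0.0003771 min


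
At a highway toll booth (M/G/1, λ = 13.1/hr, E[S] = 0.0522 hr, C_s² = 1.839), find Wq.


ρ = λ·E[S] = 13.1·0.0522 = 0.6838
E[S²] = E[S]²(1+C_s²) = 0.0522²·(1+1.839) = 0.007736
Wq = λ·E[S²]/(2(1−ρ)) = 13.1·0.007736/(2·0.3162) = 0.16026 hr

Final: 0.16026 hr


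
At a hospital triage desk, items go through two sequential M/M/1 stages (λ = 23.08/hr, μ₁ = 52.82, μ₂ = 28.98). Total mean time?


Each node sees arrival rate λ = 23.08/hr (tandem ⇒ throughput preserved).
W₁ = 1/(μ₁−λ) = 1/(52.82−23.08) = 0.03362 hr
W₂ = 1/(μ₂−λ) = 1/(28.98−23.08) = 0.16949 hr
W_total = W₁ + W₂ = 0.03362 + 0.16949 = 0.20312 hr

Final: 0.20312 hr


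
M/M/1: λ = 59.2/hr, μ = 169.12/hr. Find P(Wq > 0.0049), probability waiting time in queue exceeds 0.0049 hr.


ρ = 59.2/169.12 = 0.3500
P(Wq > t) = ρ·e^{−(μ−λ)t} = 0.3500·e^{−0.5386}
= 0.3500·0.583560 = 0.204274

Final: 0.204274


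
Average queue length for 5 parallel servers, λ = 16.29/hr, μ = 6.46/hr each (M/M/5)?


a = λ/μ = 2.5217; ρ = a/5 = 0.5043
P₀ = 0.078293
Lq = P₀·a^c·ρ / (c!·(1−ρ)²) = 0.078293·101.96305·0.5043/(120·0.24568)
= 0.13656

Final: 0.13656


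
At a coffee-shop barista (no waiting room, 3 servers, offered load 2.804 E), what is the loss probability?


B(c,a) = (a^c/c!) / Σ_{k=0}^{c} a^k/k!
a^3/3! = 3.674369
Σ terms (k=0..3): 1.00000 + 2.80400 + 3.93121 + 3.67437 = 11.409577
B = 3.674369/11.409577 = 0.322043

Final: 0.322043


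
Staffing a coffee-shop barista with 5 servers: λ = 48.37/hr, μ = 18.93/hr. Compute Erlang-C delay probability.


a = λ/μ = 2.5552; ρ = a/5 = 0.5110
P₀ = 0.075569 (from M/M/c formula)
C(c,a) = [a^c/(c!(1−ρ))]·P₀ = [108.92495/(120·0.4890)]·0.075569
= 1.85641·0.075569 = 0.140288

Final: 0.140288


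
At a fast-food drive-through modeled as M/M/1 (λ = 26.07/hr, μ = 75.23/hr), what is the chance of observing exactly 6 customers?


ρ = 26.07/75.23 = 0.3465
P_n = (1−ρ)·ρ^n = (1 − 0.3465)·0.3465^6 = 0.6535·0.001732 = 0.001132

Final: 0.001132


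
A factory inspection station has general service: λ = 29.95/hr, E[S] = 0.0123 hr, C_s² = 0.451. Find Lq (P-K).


ρ = λ·E[S] = 29.95·0.0123 = 0.3684
Lq = ρ²(1+C_s²)/(2(1−ρ)) = 0.1357·(1+0.451)/(2·0.6316)
= 0.1357·1.4510/1.2632 = 0.15588

Final: 0.15588


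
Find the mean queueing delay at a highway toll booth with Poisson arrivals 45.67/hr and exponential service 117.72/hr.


ρ = 45.67/117.72 = 0.3880
Wq = ρ/(μ−λ) = 0.3880/(117.72 − 45.67) = 0.3880/72.05 = 0.005385 hr

Final: 0.005385 hr


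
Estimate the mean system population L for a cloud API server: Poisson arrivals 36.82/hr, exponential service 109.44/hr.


ρ = λ/μ = 36.82/109.44 = 0.3364
L = ρ/(1−ρ) = 0.3364/(1 − 0.3364) = 0.3364/0.6636 = 0.5070

Final: 0.5070


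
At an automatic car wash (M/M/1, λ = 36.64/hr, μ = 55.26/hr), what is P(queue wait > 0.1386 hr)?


ρ = 36.64/55.26 = 0.6630
P(Wq > t) = ρ·e^{−(μ−λ)t} = 0.6630·e^{−2.5807}
= 0.6630·0.075719 = 0.050205

Final: 0.050205


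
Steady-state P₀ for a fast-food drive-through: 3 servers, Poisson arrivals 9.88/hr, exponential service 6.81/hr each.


a = λ/μ = 9.88/6.81 = 1.4508; ρ = a/c = 0.4836
Σ_{k=0}^{2} a^k/k! (terms k=0..2) = 1.00000 + 1.45081 + 1.05242 = 3.50323
Tail: a^3/(3!(1−ρ)) = 3.05372/(6·0.5164) = 0.98559
P₀ = 1/(3.50323 + 0.98559) = 1/4.48881 = 0.222776

Final: 0.222776


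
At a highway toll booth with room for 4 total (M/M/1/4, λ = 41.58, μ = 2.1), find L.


ρ = 41.58/2.1 = 19.8000
L = ρ[1 − (K+1)ρ^K + Kρ^(K+1)] / [(1−ρ)(1−ρ^(K+1))]
Numerator: 19.8000·(1 − 5·153695.361600 + 4·3043168.159680) = 225803097.248256
Denominator: (-18.8000)·(-3043167.159680) = 57211542.601984
L = 225803097.248256/57211542.601984 = 3.9468

Final: 3.9468


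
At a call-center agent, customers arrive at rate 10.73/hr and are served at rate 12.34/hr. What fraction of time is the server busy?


ρ = λ/μ = 10.73/12.34 = 0.8695

Final: 0.8695


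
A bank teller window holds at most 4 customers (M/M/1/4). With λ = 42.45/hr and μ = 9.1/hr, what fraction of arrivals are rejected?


ρ = λ/μ = 42.45/9.1 = 4.6648
P_K = (1−ρ)ρ^K/(1−ρ^(K+1)) = (-3.6648·473.527504)/(1 − 2208.927751)
= -1735.400247/-2207.927751 = 0.785986

Final: 0.785986


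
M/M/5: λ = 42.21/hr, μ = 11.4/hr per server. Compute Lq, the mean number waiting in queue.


a = λ/μ = 3.7026; ρ = a/5 = 0.7405
P₀ = 0.019921
Lq = P₀·a^c·ρ / (c!·(1−ρ)²) = 0.019921·695.90908·0.7405/(120·0.06733)
= 1.27067

Final: 1.27067


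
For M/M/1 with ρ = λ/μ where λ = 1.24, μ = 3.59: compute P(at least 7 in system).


ρ = 1.24/3.59 = 0.3454
P(N ≥ n) = ρ^n = 0.3454^7 = 0.0005865

Final: 0.0005865


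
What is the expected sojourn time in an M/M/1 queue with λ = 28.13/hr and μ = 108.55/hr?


W = 1/(μ−λ) = 1/(108.55 − 28.13) = 1/80.42 = 0.01243 hr

Final: 0.01243 hr


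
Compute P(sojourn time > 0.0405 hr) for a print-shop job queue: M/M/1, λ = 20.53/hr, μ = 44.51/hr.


W ~ Exponential(μ−λ) for M/M/1.
μ − λ = 44.51 − 20.53 = 23.9800
P(W > t) = e^{−(μ−λ)t} = e^{−0.9712} = 0.378632

Final: 0.378632


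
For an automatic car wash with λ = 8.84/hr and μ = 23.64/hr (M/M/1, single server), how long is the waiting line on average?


ρ = 8.84/23.64 = 0.3739
Lq = ρ²/(1−ρ) = 0.1398/0.6261 = 0.2234

Final: 0.2234


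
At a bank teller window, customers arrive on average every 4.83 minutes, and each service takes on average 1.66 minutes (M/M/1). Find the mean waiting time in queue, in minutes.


λ = 60/4.83 = 12.4224 /hr
μ = 60/1.66 = 36.1446 /hr
ρ = λ/μ = 12.4224/36.1446 = 0.3437
Wq = ρ/(μ−λ) = 0.3437/(36.1446−12.4224) = 0.01449 hr
In minutes: 0.01449·60 = 0.8693 min

Final: 0.8693 min


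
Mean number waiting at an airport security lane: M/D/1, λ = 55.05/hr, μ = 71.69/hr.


ρ = 55.05/71.69 = 0.7679
M/D/1: Lq = ρ²/(2(1−ρ)) = 0.5897/(2·0.2321) = 1.27020

Final: 1.27020


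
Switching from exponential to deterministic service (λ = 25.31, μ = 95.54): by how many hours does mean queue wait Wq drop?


ρ = 25.31/95.54 = 0.2649
Wq(M/M/1) = ρ/(μ−λ) = 0.2649/70.23 = 0.003772 hr
Wq(M/D/1) = ρ/(2(μ−λ)) = 0.001886 hr
Savings = 0.003772 − 0.001886 = 0.001886 hr

Final: 0.001886 hr


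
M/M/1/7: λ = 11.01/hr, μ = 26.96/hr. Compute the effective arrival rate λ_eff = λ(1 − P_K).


ρ = 0.4084; P_K = (1−ρ)ρ^7/(1−ρ^8) = 0.001122
λ_eff = λ(1 − P_K) = 11.01·(1 − 0.001122) = 11.01·0.998878 = 10.9977 /hr

Final: 10.9977 /hr


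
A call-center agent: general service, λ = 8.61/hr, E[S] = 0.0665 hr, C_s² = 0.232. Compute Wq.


ρ = λ·E[S] = 8.61·0.0665 = 0.5726
E[S²] = E[S]²(1+C_s²) = 0.0665²·(1+0.232) = 0.005448
Wq = λ·E[S²]/(2(1−ρ)) = 8.61·0.005448/(2·0.4274) = 0.05487 hr

Final: 0.05487 hr


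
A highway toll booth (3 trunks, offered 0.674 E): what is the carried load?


B(3,0.674) = 0.026140 (Erlang-B)
Carried load = a(1 − B) = 0.674·(1 − 0.026140) = 0.674·0.973860 = 0.6564 E

Final: 0.6564 Erlangs


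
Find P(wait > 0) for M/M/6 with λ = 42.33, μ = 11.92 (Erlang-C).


a = λ/μ = 3.5512; ρ = a/6 = 0.5919
P₀ = 0.027414 (from M/M/c formula)
C(c,a) = [a^c/(c!(1−ρ))]·P₀ = [2005.54346/(720·0.4081)]·0.027414
= 6.82485·0.027414 = 0.187095

Final: 0.187095


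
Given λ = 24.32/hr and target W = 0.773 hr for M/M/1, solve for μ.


W = 1/(μ−λ) ⇒ μ − λ = 1/W = 1/0.773 = 1.2937
μ = λ + 1/W = 24.32 + 1.2937 = 25.6137 per hr

Final: 25.6137 /hr


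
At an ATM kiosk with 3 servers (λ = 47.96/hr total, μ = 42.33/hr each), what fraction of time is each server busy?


ρ = λ/(cμ) = 47.96/(3·42.33) = 47.96/126.99 = 0.3777

Final: 0.3777


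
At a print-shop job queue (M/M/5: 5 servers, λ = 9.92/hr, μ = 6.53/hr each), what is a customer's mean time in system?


a = 1.5191; ρ = 0.3038; P₀ = 0.218526
Lq = P₀·a^c·ρ/(c!(1−ρ)²) = 0.009237
Wq = Lq/λ = 0.009237/9.92 = 0.0009311 hr
W = Wq + 1/μ = 0.0009311 + 0.15314 = 0.15407 hr

Final: 0.15407 hr


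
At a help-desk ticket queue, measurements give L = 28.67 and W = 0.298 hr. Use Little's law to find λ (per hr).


λ = L/W = 28.67/0.298 = 96.2081 /hr

Final: 96.2081 /hr


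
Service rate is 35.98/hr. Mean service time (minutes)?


Mean service time = 1/μ = 1/35.98 hour = 0.02779 hour
In minutes: 0.02779 × 60 = 1.6676 min

Final: 1.6676 min


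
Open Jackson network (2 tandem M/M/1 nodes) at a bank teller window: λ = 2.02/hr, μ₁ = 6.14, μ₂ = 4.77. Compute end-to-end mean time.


Each node sees arrival rate λ = 2.02/hr (tandem ⇒ throughput preserved).
W₁ = 1/(μ₁−λ) = 1/(6.14−2.02) = 0.24272 hr
W₂ = 1/(μ₂−λ) = 1/(4.77−2.02) = 0.36364 hr
W_total = W₁ + W₂ = 0.24272 + 0.36364 = 0.60635 hr

Final: 0.60635 hr


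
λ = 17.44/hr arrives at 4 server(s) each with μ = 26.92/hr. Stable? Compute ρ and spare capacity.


Total capacity cμ = 4·26.92 = 107.68/hr
ρ = λ/(cμ) = 17.44/107.68 = 0.1620
Stable ⇔ ρ < 1: YES
Spare capacity = cμ − λ = 107.68 − 17.44 = 90.24/hr

Final: ρ = 0.1620; stable; margin = 90.24/hr


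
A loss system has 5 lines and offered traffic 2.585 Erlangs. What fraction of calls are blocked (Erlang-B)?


B(c,a) = (a^c/c!) / Σ_{k=0}^{c} a^k/k!
a^5/5! = 0.961881
Σ terms (k=0..5): 1.00000 + 2.58500 + 3.34111 + 2.87893 + 1.86051 + 0.96188 = 12.627425
B = 0.961881/12.627425 = 0.076174

Final: 0.076174


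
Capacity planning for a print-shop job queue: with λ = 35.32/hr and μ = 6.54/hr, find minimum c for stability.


Stability requires cμ > λ ⇔ c > λ/μ.
λ/μ = 35.32/6.54 = 5.4006
Minimum integer c = ⌊5.4006⌋ + 1 = 6
Check: 6·6.54 = 39.24 > 35.32, while 5·6.54 = 32.70 ≤ 35.32

Final: 6 servers


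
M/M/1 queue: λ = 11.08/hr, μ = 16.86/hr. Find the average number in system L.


ρ = λ/μ = 11.08/16.86 = 0.6572
L = ρ/(1−ρ) = 0.6572/(1 − 0.6572) = 0.6572/0.3428 = 1.9170

Final: 1.9170


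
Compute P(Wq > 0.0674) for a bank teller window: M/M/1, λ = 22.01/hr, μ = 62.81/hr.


ρ = 22.01/62.81 = 0.3504
P(Wq > t) = ρ·e^{−(μ−λ)t} = 0.3504·e^{−2.7499}
= 0.3504·0.063933 = 0.022404

Final: 0.022404


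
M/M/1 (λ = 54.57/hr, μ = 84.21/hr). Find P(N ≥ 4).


ρ = 54.57/84.21 = 0.6480
P(N ≥ n) = ρ^n = 0.6480^4 = 0.176344

Final: 0.176344


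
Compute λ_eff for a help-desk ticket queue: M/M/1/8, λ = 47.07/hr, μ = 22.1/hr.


ρ = 2.1299; P_K = (1−ρ)ρ^8/(1−ρ^9) = 0.531075
λ_eff = λ(1 − P_K) = 47.07·(1 − 0.531075) = 47.07·0.468925 = 22.0723 /hr

Final: 22.0723 /hr


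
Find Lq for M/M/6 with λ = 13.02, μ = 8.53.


a = λ/μ = 1.5264; ρ = a/6 = 0.2544
P₀ = 0.217261
Lq = P₀·a^c·ρ / (c!·(1−ρ)²) = 0.217261·12.64654·0.2544/(720·0.55592)
= 0.001746

Final: 0.001746


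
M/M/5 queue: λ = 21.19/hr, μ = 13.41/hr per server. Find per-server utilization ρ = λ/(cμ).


ρ = λ/(cμ) = 21.19/(5·13.41) = 21.19/67.05 = 0.3160

Final: 0.3160


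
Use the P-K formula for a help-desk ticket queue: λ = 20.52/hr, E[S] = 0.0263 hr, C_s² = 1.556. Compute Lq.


ρ = λ·E[S] = 20.52·0.0263 = 0.5397
Lq = ρ²(1+C_s²)/(2(1−ρ)) = 0.2913·(1+1.556)/(2·0.4603)
= 0.2913·2.5560/0.9206 = 0.80860

Final: 0.80860


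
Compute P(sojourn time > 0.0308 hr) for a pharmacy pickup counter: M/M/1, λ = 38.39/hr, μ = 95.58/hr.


W ~ Exponential(μ−λ) for M/M/1.
μ − λ = 95.58 − 38.39 = 57.1900
P(W > t) = e^{−(μ−λ)t} = e^{−1.7615} = 0.171795

Final: 0.171795


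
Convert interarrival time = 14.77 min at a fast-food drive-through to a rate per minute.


λ = 1/(interarrival time) in consistent units.
1 minute = 1 min, so λ = 1/14.77 = 0.06770 per minute

Final: 0.06770 /min


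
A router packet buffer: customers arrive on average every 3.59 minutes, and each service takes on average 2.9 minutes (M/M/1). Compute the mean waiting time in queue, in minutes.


λ = 60/3.59 = 16.7131 /hr
μ = 60/2.9 = 20.6897 /hr
ρ = λ/μ = 16.7131/20.6897 = 0.8078
Wq = ρ/(μ−λ) = 0.8078/(20.6897−16.7131) = 0.20314 hr
In minutes: 0.20314·60 = 12.188 min

Final: 12.188 min


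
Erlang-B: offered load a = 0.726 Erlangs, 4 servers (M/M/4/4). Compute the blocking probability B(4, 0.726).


B(c,a) = (a^c/c!) / Σ_{k=0}^{c} a^k/k!
a^4/4! = 0.011575
Σ terms (k=0..4): 1.00000 + 0.72600 + 0.26354 + 0.06378 + 0.01158 = 2.064890
B = 0.011575/2.064890 = 0.005606

Final: 0.005606


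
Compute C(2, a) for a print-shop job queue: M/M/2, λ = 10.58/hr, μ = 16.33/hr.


a = λ/μ = 0.6479; ρ = a/2 = 0.3239
P₀ = 0.510638 (from M/M/c formula)
C(c,a) = [a^c/(c!(1−ρ))]·P₀ = [0.41976/(2·0.6761)]·0.510638
= 0.31045·0.510638 = 0.158526

Final: 0.158526


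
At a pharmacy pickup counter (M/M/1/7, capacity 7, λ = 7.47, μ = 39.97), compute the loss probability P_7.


ρ = λ/μ = 7.47/39.97 = 0.1869
P_K = (1−ρ)ρ^K/(1−ρ^(K+1)) = (0.8131·0.000007964)/(1 − 0.000001488)
= 0.000006475/0.999999 = 0.000006475

Final: 0.000006475


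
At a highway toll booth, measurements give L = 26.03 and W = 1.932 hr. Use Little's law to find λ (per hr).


λ = L/W = 26.03/1.932 = 13.4731 /hr

Final: 13.4731 /hr


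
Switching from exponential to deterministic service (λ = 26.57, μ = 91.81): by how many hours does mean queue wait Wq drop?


ρ = 26.57/91.81 = 0.2894
Wq(M/M/1) = ρ/(μ−λ) = 0.2894/65.24 = 0.004436 hr
Wq(M/D/1) = ρ/(2(μ−λ)) = 0.002218 hr
Savings = 0.004436 − 0.002218 = 0.002218 hr

Final: 0.002218 hr


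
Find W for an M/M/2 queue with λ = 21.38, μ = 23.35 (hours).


a = 0.9156; ρ = 0.4578; P₀ = 0.371915
Lq = P₀·a^c·ρ/(c!(1−ρ)²) = 0.24280
Wq = Lq/λ = 0.24280/21.38 = 0.01136 hr
W = Wq + 1/μ = 0.01136 + 0.04283 = 0.05418 hr

Final: 0.05418 hr


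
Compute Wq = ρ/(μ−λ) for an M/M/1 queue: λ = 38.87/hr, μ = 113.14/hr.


ρ = 38.87/113.14 = 0.3436
Wq = ρ/(μ−λ) = 0.3436/(113.14 − 38.87) = 0.3436/74.27 = 0.004626 hr

Final: 0.004626 hr


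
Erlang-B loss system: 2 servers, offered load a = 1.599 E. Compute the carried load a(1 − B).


B(2,1.599) = 0.329706 (Erlang-B)
Carried load = a(1 − B) = 1.599·(1 − 0.329706) = 1.599·0.670294 = 1.0718 E

Final: 1.0718 Erlangs


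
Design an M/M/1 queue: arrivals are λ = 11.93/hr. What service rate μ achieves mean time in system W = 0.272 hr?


W = 1/(μ−λ) ⇒ μ − λ = 1/W = 1/0.272 = 3.6765
μ = λ + 1/W = 11.93 + 3.6765 = 15.6065 per hr

Final: 15.6065 /hr


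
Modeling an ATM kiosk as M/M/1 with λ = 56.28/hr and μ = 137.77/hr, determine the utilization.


ρ = λ/μ = 56.28/137.77 = 0.4085

Final: 0.4085


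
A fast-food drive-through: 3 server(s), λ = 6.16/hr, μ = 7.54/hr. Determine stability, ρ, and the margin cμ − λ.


Total capacity cμ = 3·7.54 = 22.62/hr
ρ = λ/(cμ) = 6.16/22.62 = 0.2723
Stable ⇔ ρ < 1: YES
Spare capacity = cμ − λ = 22.62 − 6.16 = 16.46/hr

Final: ρ = 0.2723; stable; margin = 16.46/hr


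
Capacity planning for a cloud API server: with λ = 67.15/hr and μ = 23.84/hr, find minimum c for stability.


Stability requires cμ > λ ⇔ c > λ/μ.
λ/μ = 67.15/23.84 = 2.8167
Minimum integer c = ⌊2.8167⌋ + 1 = 3
Check: 3·23.84 = 71.52 > 67.15, while 2·23.84 = 47.68 ≤ 67.15

Final: 3 servers


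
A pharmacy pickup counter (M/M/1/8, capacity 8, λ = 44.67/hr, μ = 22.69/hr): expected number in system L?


ρ = 44.67/22.69 = 1.9687
L = ρ[1 − (K+1)ρ^K + Kρ^(K+1)] / [(1−ρ)(1−ρ^(K+1))]
Numerator: 1.9687·(1 − 9·225.658477 + 8·444.255803) = 3000.548533
Denominator: (-0.9687)·(-443.255803) = 429.385745
L = 3000.548533/429.385745 = 6.9880

Final: 6.9880


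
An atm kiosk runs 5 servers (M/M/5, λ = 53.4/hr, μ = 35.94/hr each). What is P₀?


a = λ/μ = 53.4/35.94 = 1.4858; ρ = a/c = 0.2972
Σ_{k=0}^{4} a^k/k! (terms k=0..4) = 1.00000 + 1.48581 + 1.10382 + 0.54669 + 0.20307 = 4.33938
Tail: a^5/(5!(1−ρ)) = 7.24129/(120·0.7028) = 0.08586
P₀ = 1/(4.33938 + 0.08586) = 1/4.42524 = 0.225977

Final: 0.225977


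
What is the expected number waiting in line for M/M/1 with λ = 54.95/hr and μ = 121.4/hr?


ρ = 54.95/121.4 = 0.4526
Lq = ρ²/(1−ρ) = 0.2049/0.5474 = 0.3743

Final: 0.3743


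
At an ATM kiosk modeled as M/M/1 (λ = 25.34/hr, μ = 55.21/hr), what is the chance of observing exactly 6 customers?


ρ = 25.34/55.21 = 0.4590
P_n = (1−ρ)·ρ^n = (1 − 0.4590)·0.4590^6 = 0.5410·0.009348 = 0.005058

Final: 0.005058


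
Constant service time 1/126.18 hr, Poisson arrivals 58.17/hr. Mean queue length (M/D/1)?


ρ = 58.17/126.18 = 0.4610
M/D/1: Lq = ρ²/(2(1−ρ)) = 0.2125/(2·0.5390) = 0.19715

Final: 0.19715


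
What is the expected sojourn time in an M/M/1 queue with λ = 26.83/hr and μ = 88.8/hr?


W = 1/(μ−λ) = 1/(88.8 − 26.83) = 1/61.97 = 0.01614 hr

Final: 0.01614 hr


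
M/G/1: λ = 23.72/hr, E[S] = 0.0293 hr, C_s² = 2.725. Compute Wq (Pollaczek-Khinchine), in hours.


ρ = λ·E[S] = 23.72·0.0293 = 0.6950
E[S²] = E[S]²(1+C_s²) = 0.0293²·(1+2.725) = 0.003198
Wq = λ·E[S²]/(2(1−ρ)) = 23.72·0.003198/(2·0.3050) = 0.12435 hr

Final: 0.12435 hr


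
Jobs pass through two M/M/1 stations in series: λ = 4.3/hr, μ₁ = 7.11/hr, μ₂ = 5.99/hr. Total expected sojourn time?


Each node sees arrival rate λ = 4.3/hr (tandem ⇒ throughput preserved).
W₁ = 1/(μ₁−λ) = 1/(7.11−4.3) = 0.35587 hr
W₂ = 1/(μ₂−λ) = 1/(5.99−4.3) = 0.59172 hr
W_total = W₁ + W₂ = 0.35587 + 0.59172 = 0.94759 hr

Final: 0.94759 hr


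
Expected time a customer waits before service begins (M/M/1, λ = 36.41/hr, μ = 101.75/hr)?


ρ = 36.41/101.75 = 0.3578
Wq = ρ/(μ−λ) = 0.3578/(101.75 − 36.41) = 0.3578/65.34 = 0.005477 hr

Final: 0.005477 hr


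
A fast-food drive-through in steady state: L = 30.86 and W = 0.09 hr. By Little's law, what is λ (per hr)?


λ = L/W = 30.86/0.09 = 342.8889 /hr

Final: 342.8889 /hr


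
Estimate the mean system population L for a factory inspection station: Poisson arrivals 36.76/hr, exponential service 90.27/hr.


ρ = λ/μ = 36.76/90.27 = 0.4072
L = ρ/(1−ρ) = 0.4072/(1 − 0.4072) = 0.4072/0.5928 = 0.6870

Final: 0.6870


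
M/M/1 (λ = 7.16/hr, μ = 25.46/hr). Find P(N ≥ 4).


ρ = 7.16/25.46 = 0.2812
P(N ≥ n) = ρ^n = 0.2812^4 = 0.006255

Final: 0.006255


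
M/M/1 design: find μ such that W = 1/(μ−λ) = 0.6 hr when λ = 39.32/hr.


W = 1/(μ−λ) ⇒ μ − λ = 1/W = 1/0.6 = 1.6667
μ = λ + 1/W = 39.32 + 1.6667 = 40.9867 per hr

Final: 40.9867 /hr


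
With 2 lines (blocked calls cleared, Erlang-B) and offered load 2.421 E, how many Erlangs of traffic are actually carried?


B(2,2.421) = 0.461397 (Erlang-B)
Carried load = a(1 − B) = 2.421·(1 − 0.461397) = 2.421·0.538603 = 1.3040 E

Final: 1.3040 Erlangs


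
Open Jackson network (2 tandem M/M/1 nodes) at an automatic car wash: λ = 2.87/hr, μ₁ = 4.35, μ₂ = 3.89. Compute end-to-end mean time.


Each node sees arrival rate λ = 2.87/hr (tandem ⇒ throughput preserved).
W₁ = 1/(μ₁−λ) = 1/(4.35−2.87) = 0.67568 hr
W₂ = 1/(μ₂−λ) = 1/(3.89−2.87) = 0.98039 hr
W_total = W₁ + W₂ = 0.67568 + 0.98039 = 1.65607 hr

Final: 1.65607 hr


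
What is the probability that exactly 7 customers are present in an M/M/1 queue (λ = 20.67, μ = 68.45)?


ρ = 20.67/68.45 = 0.3020
P_n = (1−ρ)·ρ^n = (1 − 0.3020)·0.3020^7 = 0.6980·0.0002290 = 0.0001598

Final: 0.0001598


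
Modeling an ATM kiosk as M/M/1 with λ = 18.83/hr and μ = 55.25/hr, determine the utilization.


ρ = λ/μ = 18.83/55.25 = 0.3408

Final: 0.3408


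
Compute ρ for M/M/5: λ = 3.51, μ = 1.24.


ρ = λ/(cμ) = 3.51/(5·1.24) = 3.51/6.20 = 0.5661

Final: 0.5661


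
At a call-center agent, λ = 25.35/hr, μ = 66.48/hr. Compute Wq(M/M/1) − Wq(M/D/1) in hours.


ρ = 25.35/66.48 = 0.3813
Wq(M/M/1) = ρ/(μ−λ) = 0.3813/41.13 = 0.009271 hr
Wq(M/D/1) = ρ/(2(μ−λ)) = 0.004636 hr
Savings = 0.009271 − 0.004636 = 0.004636 hr

Final: 0.004636 hr


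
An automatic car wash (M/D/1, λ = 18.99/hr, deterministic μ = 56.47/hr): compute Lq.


ρ = 18.99/56.47 = 0.3363
M/D/1: Lq = ρ²/(2(1−ρ)) = 0.1131/(2·0.6637) = 0.08519

Final: 0.08519


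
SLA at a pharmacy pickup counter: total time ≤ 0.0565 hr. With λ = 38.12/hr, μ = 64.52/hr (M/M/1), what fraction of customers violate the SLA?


W ~ Exponential(μ−λ) for M/M/1.
μ − λ = 64.52 − 38.12 = 26.4000
P(W > t) = e^{−(μ−λ)t} = e^{−1.4916} = 0.225012

Final: 0.225012


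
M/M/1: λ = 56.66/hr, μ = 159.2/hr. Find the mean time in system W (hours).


W = 1/(μ−λ) = 1/(159.2 − 56.66) = 1/102.54 = 0.009752 hr

Final: 0.009752 hr


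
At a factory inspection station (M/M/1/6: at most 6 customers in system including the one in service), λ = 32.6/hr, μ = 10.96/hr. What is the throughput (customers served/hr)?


ρ = 2.9745; P_K = (1−ρ)ρ^6/(1−ρ^7) = 0.664126
λ_eff = λ(1 − P_K) = 32.6·(1 − 0.664126) = 32.6·0.335874 = 10.9495 /hr

Final: 10.9495 /hr


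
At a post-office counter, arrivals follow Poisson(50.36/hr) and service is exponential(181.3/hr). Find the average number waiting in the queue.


ρ = 50.36/181.3 = 0.2778
Lq = ρ²/(1−ρ) = 0.07716/0.7222 = 0.1068

Final: 0.1068


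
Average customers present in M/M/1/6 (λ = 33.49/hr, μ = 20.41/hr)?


ρ = 33.49/20.41 = 1.6409
L = ρ[1 − (K+1)ρ^K + Kρ^(K+1)] / [(1−ρ)(1−ρ^(K+1))]
Numerator: 1.6409·(1 − 7·19.517890 + 6·32.026170) = 92.760885
Denominator: (-0.6409)·(-31.026170) = 19.883503
L = 92.760885/19.883503 = 4.6652

Final: 4.6652


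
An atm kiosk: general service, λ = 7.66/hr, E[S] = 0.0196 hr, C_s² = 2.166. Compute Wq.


ρ = λ·E[S] = 7.66·0.0196 = 0.1501
E[S²] = E[S]²(1+C_s²) = 0.0196²·(1+2.166) = 0.001216
Wq = λ·E[S²]/(2(1−ρ)) = 7.66·0.001216/(2·0.8499) = 0.005481 hr

Final: 0.005481 hr


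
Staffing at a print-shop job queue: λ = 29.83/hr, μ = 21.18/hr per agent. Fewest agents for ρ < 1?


Stability requires cμ > λ ⇔ c > λ/μ.
λ/μ = 29.83/21.18 = 1.4084
Minimum integer c = ⌊1.4084⌋ + 1 = 2
Check: 2·21.18 = 42.36 > 29.83, while 1·21.18 = 21.18 ≤ 29.83

Final: 2 servers


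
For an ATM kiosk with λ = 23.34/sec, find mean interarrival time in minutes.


Mean interarrival time = 1/λ = 1/23.34 second = 0.04284 second
In minutes: 0.04284 × 0.0166667 = 0.0007141 min

Final: 0.0007141 min


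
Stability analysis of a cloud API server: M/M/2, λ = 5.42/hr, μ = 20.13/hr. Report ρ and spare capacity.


Total capacity cμ = 2·20.13 = 40.26/hr
ρ = λ/(cμ) = 5.42/40.26 = 0.1346
Stable ⇔ ρ < 1: YES
Spare capacity = cμ − λ = 40.26 − 5.42 = 34.84/hr

Final: ρ = 0.1346; stable; margin = 34.84/hr


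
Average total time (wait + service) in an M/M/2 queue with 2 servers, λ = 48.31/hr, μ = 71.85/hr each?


a = 0.6724; ρ = 0.3362; P₀ = 0.496797
Lq = P₀·a^c·ρ/(c!(1−ρ)²) = 0.08568
Wq = Lq/λ = 0.08568/48.31 = 0.001773 hr
W = Wq + 1/μ = 0.001773 + 0.01392 = 0.01569 hr

Final: 0.01569 hr


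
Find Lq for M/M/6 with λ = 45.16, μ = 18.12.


a = λ/μ = 2.4923; ρ = a/6 = 0.4154
P₀ = 0.082262
Lq = P₀·a^c·ρ / (c!·(1−ρ)²) = 0.082262·239.64835·0.4154/(720·0.34178)
= 0.03328

Final: 0.03328


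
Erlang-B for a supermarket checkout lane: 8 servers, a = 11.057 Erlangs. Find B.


B(c,a) = (a^c/c!) / Σ_{k=0}^{c} a^k/k!
a^8/8! = 5540.869904
Σ terms (k=0..8): 1.00000 + 11.05700 + 61.12862 + 225.29973 + 622.78479 + 1377.22628 + 2537.99850 + 4008.94992 + 5540.86990 = 14386.314750
B = 5540.869904/14386.314750 = 0.385149

Final: 0.385149


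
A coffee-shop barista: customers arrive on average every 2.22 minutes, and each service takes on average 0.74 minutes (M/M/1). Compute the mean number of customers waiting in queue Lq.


λ = 60/2.22 = 27.0270 /hr
μ = 60/0.74 = 81.0811 /hr
ρ = λ/μ = 27.0270/81.0811 = 0.3333
Lq = ρ²/(1−ρ) = 0.1111/0.6667 = 0.1667

Final: 0.1667


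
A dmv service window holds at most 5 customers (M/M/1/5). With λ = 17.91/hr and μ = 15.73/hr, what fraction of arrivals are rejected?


ρ = λ/μ = 17.91/15.73 = 1.1386
P_K = (1−ρ)ρ^K/(1−ρ^(K+1)) = (-0.1386·1.913526)/(1 − 2.178719)
= -0.265193/-1.178719 = 0.224984

Final: 0.224984


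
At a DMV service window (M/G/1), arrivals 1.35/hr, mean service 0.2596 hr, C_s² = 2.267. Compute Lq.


ρ = λ·E[S] = 1.35·0.2596 = 0.3505
Lq = ρ²(1+C_s²)/(2(1−ρ)) = 0.1228·(1+2.267)/(2·0.6495)
= 0.1228·3.2670/1.2991 = 0.30888

Final: 0.30888


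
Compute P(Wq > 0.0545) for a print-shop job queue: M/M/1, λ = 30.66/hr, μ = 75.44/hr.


ρ = 30.66/75.44 = 0.4064
P(Wq > t) = ρ·e^{−(μ−λ)t} = 0.4064·e^{−2.4405}
= 0.4064·0.087116 = 0.035405

Final: 0.035405


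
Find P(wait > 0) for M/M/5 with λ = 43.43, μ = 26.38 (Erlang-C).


a = λ/μ = 1.6463; ρ = a/5 = 0.3293
P₀ = 0.192250 (from M/M/c formula)
C(c,a) = [a^c/(c!(1−ρ))]·P₀ = [12.09415/(120·0.6707)]·0.192250
= 0.15026·0.192250 = 0.028887

Final: 0.028887


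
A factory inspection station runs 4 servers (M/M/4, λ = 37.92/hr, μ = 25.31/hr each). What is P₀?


a = λ/μ = 37.92/25.31 = 1.4982; ρ = a/c = 0.3746
Σ_{k=0}^{3} a^k/k! (terms k=0..3) = 1.00000 + 1.49822 + 1.12233 + 0.56050 = 4.18106
Tail: a^4/(4!(1−ρ)) = 5.03854/(24·0.6254) = 0.33566
P₀ = 1/(4.18106 + 0.33566) = 1/4.51672 = 0.221399

Final: 0.221399


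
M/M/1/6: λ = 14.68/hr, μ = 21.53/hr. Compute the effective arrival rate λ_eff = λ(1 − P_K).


ρ = 0.6818; P_K = (1−ρ)ρ^6/(1−ρ^7) = 0.034321
λ_eff = λ(1 − P_K) = 14.68·(1 − 0.034321) = 14.68·0.965679 = 14.1762 /hr

Final: 14.1762 /hr


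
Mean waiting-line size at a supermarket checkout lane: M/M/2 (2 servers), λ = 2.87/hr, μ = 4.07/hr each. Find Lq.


a = λ/μ = 0.7052; ρ = a/2 = 0.3526
P₀ = 0.478656
Lq = P₀·a^c·ρ / (c!·(1−ρ)²) = 0.478656·0.49725·0.3526/(2·0.41915)
= 0.10010

Final: 0.10010


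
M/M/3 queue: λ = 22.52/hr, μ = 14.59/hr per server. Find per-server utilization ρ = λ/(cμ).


ρ = λ/(cμ) = 22.52/(3·14.59) = 22.52/43.77 = 0.5145

Final: 0.5145


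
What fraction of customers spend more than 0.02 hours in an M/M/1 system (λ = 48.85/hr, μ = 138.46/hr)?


W ~ Exponential(μ−λ) for M/M/1.
μ − λ = 138.46 − 48.85 = 89.6100
P(W > t) = e^{−(μ−λ)t} = e^{−1.7922} = 0.166593

Final: 0.166593


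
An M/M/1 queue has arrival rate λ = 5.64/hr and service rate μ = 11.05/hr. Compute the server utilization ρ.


ρ = λ/μ = 5.64/11.05 = 0.5104

Final: 0.5104


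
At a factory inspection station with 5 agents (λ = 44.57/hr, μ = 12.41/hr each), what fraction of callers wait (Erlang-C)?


a = λ/μ = 3.5915; ρ = a/5 = 0.7183
P₀ = 0.023058 (from M/M/c formula)
C(c,a) = [a^c/(c!(1−ρ))]·P₀ = [597.52250/(120·0.2817)]·0.023058
= 17.67557·0.023058 = 0.407559

Final: 0.407559


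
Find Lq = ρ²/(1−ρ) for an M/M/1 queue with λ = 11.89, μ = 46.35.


ρ = 11.89/46.35 = 0.2565
Lq = ρ²/(1−ρ) = 0.06581/0.7435 = 0.08851

Final: 0.08851


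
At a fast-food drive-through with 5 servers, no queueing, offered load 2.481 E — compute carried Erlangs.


B(5,2.481) = 0.068319 (Erlang-B)
Carried load = a(1 − B) = 2.481·(1 − 0.068319) = 2.481·0.931681 = 2.3115 E

Final: 2.3115 Erlangs
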